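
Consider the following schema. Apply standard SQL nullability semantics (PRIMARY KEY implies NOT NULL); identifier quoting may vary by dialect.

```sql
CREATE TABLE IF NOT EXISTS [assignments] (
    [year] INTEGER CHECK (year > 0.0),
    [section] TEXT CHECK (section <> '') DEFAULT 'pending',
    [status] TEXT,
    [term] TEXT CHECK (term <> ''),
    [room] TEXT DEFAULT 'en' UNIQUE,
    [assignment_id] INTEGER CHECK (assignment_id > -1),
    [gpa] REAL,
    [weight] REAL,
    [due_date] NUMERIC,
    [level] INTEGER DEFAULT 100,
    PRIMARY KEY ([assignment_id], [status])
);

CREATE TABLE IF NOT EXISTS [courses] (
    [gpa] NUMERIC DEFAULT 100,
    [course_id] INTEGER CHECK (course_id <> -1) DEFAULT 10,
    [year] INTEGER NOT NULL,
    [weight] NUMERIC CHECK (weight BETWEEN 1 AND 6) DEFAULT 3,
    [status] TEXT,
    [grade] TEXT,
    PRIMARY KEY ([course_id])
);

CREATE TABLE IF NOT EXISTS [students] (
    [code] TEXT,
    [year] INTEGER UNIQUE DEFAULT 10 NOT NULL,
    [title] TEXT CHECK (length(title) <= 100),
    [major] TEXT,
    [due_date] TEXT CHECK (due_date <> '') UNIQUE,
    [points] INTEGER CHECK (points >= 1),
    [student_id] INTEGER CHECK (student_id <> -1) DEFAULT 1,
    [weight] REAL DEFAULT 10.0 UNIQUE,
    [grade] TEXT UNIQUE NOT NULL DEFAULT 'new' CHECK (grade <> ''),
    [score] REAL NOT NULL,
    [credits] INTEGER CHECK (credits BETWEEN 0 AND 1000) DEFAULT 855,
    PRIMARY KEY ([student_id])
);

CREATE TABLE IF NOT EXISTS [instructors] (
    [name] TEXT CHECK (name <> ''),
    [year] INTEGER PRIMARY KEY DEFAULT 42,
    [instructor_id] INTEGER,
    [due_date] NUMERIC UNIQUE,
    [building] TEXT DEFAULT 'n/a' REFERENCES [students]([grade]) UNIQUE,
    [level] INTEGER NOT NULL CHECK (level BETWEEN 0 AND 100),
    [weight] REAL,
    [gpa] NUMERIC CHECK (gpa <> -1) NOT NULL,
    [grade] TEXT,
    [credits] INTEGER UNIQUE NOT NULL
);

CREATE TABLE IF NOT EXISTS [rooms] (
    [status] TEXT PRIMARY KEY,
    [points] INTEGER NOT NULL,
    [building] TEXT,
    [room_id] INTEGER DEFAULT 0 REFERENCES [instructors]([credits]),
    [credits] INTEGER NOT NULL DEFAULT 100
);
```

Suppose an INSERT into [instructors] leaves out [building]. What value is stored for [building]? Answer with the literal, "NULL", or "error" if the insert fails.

building has an explicit DEFAULT 'n/a'.
When the column is omitted from an INSERT, that default is used.

'n/a'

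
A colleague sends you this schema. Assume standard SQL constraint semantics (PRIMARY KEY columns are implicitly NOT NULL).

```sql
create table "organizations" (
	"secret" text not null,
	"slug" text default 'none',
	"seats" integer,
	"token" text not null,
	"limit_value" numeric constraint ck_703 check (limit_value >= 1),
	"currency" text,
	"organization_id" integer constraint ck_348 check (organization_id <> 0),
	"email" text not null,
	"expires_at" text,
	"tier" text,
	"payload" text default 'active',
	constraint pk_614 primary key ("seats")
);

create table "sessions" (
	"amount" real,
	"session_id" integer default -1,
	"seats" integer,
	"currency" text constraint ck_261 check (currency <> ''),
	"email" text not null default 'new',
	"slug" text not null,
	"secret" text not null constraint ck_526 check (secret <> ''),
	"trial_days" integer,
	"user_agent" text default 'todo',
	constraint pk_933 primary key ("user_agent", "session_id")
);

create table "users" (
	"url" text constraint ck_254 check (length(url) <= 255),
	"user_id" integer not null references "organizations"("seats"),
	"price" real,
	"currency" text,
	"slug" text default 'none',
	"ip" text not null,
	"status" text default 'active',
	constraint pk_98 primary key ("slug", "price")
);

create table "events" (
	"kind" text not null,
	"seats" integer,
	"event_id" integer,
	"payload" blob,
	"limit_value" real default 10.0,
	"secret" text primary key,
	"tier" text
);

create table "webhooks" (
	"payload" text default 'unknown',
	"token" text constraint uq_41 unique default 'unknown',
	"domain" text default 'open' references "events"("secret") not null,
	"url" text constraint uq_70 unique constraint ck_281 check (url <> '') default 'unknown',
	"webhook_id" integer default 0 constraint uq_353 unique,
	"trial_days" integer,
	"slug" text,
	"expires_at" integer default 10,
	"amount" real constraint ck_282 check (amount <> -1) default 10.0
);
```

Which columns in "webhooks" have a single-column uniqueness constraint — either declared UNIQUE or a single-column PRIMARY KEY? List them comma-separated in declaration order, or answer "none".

- payload: no UNIQUE or single-column PK constraint.
- token: declared UNIQUE → unique.
- domain: no UNIQUE or single-column PK constraint.
- url: declared UNIQUE → unique.
- webhook_id: declared UNIQUE → unique.
- trial_days: no UNIQUE or single-column PK constraint.
- slug: no UNIQUE or single-column PK constraint.
- expires_at: no UNIQUE or single-column PK constraint.
- amount: no UNIQUE or single-column PK constraint.

token, url, webhook_id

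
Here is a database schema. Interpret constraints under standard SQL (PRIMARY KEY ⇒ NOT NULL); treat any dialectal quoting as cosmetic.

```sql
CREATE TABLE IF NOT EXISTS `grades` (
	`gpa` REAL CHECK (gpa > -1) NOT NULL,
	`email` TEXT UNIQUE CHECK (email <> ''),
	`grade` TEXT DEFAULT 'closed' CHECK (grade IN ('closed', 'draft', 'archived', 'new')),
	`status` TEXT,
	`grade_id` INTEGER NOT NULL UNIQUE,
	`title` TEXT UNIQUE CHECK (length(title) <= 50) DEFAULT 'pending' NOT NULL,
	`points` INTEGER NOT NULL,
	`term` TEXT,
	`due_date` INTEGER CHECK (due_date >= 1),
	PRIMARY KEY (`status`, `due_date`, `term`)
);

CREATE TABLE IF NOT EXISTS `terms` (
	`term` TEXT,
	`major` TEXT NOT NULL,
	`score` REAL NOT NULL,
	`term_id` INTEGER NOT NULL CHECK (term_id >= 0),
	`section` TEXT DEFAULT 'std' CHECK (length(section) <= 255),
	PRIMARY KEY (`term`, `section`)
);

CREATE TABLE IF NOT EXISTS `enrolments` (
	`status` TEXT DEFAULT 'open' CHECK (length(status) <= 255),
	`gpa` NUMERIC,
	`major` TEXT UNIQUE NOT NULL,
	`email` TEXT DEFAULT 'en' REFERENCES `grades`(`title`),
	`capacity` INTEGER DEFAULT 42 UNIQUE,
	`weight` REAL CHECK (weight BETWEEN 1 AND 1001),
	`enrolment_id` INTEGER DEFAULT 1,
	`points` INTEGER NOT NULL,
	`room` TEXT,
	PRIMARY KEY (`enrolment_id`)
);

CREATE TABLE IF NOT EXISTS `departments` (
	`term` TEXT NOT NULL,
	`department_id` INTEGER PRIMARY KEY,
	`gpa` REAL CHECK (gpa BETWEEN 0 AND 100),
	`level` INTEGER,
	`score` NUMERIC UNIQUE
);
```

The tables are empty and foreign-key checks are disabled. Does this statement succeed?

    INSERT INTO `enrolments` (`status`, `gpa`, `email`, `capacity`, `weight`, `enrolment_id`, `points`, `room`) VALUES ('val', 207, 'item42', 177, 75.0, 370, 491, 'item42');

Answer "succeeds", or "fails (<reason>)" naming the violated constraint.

major is omitted from the column list and has no DEFAULT, so it would receive NULL.
But major is declared NOT NULL.

fails (NOT NULL on major)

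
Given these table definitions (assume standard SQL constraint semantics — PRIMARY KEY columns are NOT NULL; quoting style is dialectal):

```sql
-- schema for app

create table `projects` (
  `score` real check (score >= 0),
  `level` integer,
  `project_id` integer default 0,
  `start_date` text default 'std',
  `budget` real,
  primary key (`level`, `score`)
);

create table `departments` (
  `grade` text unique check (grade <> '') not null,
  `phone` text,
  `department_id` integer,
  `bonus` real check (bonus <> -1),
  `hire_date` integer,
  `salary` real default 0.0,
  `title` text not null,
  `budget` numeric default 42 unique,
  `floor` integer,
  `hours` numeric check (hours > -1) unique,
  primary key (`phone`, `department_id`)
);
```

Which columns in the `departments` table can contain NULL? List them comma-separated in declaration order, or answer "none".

bonus, hire_date, salary, budget, floor, hours

- grade: declared NOT NULL → not nullable.
- phone: part of the PRIMARY KEY, which implies NOT NULL → not nullable.
- department_id: part of the PRIMARY KEY, which implies NOT NULL → not nullable.
- bonus: CHECK does not forbid NULL (a CHECK constraint passes when its expression is NULL) → nullable.
- hire_date: no NOT NULL constraint applies → nullable.
- salary: DEFAULT only fills an omitted column; an explicit NULL is still allowed → nullable.
- title: declared NOT NULL → not nullable.
- budget: UNIQUE does not imply NOT NULL → nullable.
- floor: no NOT NULL constraint applies → nullable.
- hours: CHECK does not forbid NULL (a CHECK constraint passes when its expression is NULL) → nullable.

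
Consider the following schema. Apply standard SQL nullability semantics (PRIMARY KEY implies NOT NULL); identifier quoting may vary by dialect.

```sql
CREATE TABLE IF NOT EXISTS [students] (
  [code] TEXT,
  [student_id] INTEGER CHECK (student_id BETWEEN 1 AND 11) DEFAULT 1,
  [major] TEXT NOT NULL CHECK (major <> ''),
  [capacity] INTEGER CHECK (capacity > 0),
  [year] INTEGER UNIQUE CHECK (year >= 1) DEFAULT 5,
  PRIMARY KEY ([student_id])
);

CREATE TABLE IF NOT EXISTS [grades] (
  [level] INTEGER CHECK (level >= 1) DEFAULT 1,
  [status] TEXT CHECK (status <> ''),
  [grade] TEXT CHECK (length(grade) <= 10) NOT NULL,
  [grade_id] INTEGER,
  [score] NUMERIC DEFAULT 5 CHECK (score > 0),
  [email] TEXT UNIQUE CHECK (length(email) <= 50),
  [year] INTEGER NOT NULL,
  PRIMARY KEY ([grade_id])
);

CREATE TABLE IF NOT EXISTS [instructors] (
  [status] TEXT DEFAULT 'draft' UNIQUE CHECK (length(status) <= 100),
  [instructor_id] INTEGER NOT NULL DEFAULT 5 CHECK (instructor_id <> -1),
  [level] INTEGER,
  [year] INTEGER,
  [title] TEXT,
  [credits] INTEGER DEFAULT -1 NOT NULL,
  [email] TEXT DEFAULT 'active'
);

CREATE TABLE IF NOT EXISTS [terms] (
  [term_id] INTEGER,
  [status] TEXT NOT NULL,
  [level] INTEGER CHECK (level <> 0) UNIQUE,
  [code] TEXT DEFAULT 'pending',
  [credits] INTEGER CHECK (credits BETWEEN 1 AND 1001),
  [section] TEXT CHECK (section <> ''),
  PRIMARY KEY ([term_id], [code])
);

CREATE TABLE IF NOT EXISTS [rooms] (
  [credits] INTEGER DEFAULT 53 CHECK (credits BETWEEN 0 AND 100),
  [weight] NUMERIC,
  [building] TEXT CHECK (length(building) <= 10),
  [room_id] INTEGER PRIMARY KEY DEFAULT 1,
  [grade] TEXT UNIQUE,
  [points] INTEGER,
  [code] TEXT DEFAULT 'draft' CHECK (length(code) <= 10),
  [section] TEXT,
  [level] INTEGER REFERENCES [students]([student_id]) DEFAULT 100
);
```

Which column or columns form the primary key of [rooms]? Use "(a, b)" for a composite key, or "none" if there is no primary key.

room_id

room_id is declared PRIMARY KEY inline on the column.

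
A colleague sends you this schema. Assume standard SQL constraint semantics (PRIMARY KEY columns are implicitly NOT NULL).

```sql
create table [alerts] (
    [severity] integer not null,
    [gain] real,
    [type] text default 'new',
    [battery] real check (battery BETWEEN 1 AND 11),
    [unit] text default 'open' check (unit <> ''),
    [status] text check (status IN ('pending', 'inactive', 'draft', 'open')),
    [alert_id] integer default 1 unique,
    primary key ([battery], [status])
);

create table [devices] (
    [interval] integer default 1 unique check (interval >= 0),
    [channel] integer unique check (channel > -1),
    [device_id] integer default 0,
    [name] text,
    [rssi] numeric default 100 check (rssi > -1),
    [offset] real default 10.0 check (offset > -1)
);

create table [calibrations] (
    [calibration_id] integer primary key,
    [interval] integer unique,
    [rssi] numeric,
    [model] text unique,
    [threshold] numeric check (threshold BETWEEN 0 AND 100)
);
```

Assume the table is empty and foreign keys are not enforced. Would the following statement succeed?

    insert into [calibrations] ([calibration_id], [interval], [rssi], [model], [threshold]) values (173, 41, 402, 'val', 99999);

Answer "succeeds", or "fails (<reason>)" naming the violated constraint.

fails (CHECK on threshold)

The value 99999 for threshold violates CHECK (threshold BETWEEN 0 AND 100).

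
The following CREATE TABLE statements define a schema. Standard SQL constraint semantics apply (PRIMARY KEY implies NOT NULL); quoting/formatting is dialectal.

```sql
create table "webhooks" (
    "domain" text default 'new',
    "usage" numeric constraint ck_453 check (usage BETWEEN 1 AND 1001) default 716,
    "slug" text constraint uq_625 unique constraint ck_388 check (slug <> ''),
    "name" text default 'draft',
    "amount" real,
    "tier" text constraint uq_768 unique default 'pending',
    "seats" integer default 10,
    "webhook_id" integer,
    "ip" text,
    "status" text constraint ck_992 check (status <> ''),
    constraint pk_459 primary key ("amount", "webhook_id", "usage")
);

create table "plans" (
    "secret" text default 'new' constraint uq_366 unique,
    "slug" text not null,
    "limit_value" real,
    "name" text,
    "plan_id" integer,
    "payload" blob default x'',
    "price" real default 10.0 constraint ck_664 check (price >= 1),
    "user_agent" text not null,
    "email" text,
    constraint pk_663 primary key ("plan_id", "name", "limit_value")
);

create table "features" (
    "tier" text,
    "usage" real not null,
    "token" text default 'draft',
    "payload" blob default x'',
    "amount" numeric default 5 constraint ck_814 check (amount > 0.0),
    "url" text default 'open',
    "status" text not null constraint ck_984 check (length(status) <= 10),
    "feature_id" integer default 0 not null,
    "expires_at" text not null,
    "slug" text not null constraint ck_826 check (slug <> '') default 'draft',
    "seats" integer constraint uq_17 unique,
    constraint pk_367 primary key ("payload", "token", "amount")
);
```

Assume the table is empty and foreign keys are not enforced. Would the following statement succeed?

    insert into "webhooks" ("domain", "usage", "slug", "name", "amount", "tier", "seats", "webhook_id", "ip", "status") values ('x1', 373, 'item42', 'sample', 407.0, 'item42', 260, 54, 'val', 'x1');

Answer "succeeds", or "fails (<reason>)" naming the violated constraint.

succeeds

NOT NULL columns: amount is supplied; usage is supplied; webhook_id is supplied.
CHECK constraints: 373 satisfies (usage BETWEEN 1 AND 1001); 'item42' satisfies (slug <> ''); 'x1' satisfies (status <> '').
No constraint is violated.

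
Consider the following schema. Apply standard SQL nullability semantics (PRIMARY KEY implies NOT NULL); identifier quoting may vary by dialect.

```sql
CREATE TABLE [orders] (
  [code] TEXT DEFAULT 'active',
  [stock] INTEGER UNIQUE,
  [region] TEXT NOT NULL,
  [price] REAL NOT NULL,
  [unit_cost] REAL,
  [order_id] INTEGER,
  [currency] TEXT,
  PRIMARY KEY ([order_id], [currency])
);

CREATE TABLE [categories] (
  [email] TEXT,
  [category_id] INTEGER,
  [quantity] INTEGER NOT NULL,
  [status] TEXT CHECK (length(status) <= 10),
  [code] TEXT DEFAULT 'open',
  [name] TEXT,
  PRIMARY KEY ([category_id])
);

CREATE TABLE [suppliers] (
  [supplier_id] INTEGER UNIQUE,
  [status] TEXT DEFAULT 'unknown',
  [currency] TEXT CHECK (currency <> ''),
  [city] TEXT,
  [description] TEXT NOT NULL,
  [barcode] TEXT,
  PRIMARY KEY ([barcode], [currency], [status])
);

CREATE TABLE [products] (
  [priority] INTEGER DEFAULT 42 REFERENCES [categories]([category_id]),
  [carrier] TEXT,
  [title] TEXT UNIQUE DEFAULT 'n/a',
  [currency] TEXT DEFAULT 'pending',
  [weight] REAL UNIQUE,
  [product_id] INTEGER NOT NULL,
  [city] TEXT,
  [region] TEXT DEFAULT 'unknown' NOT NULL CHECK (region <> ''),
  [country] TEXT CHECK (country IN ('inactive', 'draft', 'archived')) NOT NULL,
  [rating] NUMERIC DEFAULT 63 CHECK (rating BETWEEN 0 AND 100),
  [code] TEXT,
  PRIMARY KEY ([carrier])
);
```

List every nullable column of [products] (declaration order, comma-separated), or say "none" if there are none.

- priority: a foreign key column may be NULL unless separately constrained → nullable.
- carrier: part of the PRIMARY KEY, which implies NOT NULL → not nullable.
- title: UNIQUE does not imply NOT NULL → nullable.
- currency: DEFAULT only fills an omitted column; an explicit NULL is still allowed → nullable.
- weight: UNIQUE does not imply NOT NULL → nullable.
- product_id: declared NOT NULL → not nullable.
- city: no NOT NULL constraint applies → nullable.
- region: declared NOT NULL → not nullable.
- country: declared NOT NULL → not nullable.
- rating: CHECK does not forbid NULL (a CHECK constraint passes when its expression is NULL) → nullable.
- code: no NOT NULL constraint applies → nullable.

priority, title, currency, weight, city, rating, code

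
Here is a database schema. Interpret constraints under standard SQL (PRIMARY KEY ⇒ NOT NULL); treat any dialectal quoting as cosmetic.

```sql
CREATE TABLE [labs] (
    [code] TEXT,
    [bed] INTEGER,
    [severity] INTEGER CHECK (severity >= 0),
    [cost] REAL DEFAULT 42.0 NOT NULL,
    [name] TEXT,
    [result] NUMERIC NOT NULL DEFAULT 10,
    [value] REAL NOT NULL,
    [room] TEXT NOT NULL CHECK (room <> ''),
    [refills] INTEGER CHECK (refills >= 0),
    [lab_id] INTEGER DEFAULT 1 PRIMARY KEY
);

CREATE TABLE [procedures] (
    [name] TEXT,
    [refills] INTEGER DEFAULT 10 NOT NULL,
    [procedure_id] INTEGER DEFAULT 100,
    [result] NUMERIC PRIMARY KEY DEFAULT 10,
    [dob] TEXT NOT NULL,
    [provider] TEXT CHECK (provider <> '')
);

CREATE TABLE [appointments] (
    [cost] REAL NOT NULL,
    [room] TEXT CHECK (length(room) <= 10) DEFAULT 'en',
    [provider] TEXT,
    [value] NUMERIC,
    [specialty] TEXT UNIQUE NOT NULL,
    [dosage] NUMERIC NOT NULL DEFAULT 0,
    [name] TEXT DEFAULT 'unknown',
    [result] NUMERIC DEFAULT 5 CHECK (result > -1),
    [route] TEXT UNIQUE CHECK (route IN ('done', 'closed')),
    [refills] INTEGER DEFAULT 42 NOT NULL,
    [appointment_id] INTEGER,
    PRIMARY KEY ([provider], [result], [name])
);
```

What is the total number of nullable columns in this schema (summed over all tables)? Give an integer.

labs: 5 nullable (code, bed, severity, name, refills — PK (lab_id) and explicit NOT NULL columns excluded).
procedures: 3 nullable (name, procedure_id, provider — PK (result) and explicit NOT NULL columns excluded).
appointments: 4 nullable (room, value, route, appointment_id — PK (provider, result, name) and explicit NOT NULL columns excluded).
Total: 5 + 3 + 4 = 12.

12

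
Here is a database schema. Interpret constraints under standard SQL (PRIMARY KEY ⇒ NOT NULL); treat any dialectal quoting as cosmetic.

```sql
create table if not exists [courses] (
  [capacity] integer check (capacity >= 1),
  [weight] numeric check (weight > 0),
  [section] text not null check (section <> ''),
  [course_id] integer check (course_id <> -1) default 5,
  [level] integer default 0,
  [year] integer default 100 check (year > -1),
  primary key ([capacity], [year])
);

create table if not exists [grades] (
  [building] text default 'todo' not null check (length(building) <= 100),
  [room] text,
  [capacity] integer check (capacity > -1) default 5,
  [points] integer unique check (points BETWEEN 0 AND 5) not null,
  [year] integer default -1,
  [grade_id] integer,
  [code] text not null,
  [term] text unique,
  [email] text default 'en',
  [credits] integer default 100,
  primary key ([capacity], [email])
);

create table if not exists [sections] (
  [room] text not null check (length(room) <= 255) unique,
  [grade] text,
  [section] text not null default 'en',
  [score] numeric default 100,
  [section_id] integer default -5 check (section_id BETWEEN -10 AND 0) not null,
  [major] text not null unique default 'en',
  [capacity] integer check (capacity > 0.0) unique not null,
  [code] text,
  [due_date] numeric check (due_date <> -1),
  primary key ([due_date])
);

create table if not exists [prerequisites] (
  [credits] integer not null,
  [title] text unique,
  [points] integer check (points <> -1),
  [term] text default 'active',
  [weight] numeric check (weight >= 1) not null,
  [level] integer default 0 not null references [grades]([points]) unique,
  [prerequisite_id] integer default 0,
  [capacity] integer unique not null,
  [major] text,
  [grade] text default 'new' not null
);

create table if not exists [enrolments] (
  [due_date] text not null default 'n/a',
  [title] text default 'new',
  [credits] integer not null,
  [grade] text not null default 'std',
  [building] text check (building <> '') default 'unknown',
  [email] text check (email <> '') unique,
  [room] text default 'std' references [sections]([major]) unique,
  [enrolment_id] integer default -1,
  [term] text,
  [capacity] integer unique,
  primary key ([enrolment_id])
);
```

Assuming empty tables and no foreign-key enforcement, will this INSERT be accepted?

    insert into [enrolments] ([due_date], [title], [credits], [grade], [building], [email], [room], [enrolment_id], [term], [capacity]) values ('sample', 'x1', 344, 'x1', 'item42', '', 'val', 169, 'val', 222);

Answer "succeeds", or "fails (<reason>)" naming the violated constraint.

fails (CHECK on email)

The value '' for email violates CHECK (email <> '').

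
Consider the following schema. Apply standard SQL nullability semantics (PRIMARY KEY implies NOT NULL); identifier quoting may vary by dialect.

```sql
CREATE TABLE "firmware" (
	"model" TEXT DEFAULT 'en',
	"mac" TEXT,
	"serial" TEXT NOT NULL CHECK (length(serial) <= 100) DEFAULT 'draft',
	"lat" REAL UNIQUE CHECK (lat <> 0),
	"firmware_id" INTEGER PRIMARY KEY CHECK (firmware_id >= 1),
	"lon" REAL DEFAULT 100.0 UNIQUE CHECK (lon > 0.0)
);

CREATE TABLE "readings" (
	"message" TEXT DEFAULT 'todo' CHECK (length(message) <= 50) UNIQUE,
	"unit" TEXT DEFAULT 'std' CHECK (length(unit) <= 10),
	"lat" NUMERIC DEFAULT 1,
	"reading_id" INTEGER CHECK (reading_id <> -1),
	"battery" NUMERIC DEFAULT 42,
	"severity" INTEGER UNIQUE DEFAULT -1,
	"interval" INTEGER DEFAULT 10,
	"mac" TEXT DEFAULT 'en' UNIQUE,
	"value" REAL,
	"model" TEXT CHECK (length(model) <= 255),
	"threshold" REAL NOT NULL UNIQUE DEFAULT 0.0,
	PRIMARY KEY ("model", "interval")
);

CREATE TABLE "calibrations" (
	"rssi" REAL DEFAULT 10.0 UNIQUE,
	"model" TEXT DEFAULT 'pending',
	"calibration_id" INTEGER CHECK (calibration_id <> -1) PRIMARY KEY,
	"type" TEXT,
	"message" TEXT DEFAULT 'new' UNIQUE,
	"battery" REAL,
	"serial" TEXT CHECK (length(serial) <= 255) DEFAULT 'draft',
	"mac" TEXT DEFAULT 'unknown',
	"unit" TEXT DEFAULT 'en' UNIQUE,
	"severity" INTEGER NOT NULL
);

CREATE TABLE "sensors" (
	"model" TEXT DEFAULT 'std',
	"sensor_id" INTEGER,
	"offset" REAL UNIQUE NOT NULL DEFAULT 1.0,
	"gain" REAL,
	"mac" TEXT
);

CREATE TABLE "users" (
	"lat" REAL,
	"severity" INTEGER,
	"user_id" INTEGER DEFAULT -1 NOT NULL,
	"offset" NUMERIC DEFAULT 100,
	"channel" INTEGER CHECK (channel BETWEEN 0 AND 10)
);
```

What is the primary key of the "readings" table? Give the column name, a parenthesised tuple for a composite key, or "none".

A table-level PRIMARY KEY clause names 2 columns: model, interval.
This is a composite key — the combination is unique, not each column individually.

(model, interval)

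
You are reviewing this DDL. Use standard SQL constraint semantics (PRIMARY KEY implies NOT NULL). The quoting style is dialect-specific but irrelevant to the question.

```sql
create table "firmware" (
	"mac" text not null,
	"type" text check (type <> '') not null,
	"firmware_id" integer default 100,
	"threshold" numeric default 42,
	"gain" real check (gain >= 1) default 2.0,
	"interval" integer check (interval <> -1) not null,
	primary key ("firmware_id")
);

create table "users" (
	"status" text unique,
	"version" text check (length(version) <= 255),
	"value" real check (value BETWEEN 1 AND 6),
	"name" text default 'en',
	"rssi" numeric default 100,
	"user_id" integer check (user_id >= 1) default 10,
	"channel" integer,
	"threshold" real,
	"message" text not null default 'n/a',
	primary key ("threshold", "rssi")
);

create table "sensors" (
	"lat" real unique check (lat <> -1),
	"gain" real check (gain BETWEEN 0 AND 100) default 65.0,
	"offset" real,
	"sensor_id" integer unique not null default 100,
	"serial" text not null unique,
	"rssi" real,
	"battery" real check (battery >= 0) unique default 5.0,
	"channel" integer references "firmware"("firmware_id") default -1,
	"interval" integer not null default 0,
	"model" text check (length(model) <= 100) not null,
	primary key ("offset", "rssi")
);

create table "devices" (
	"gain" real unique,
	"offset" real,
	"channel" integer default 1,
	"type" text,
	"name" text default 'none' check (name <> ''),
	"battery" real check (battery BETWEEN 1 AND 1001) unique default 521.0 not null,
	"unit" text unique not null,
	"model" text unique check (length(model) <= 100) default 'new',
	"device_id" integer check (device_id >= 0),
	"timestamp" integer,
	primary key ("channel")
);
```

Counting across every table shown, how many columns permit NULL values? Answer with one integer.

19

firmware: 2 nullable (threshold, gain — PK (firmware_id) and explicit NOT NULL columns excluded).
users: 6 nullable (status, version, value, name, user_id, channel — PK (threshold, rssi) and explicit NOT NULL columns excluded).
sensors: 4 nullable (lat, gain, battery, channel — PK (offset, rssi) and explicit NOT NULL columns excluded).
devices: 7 nullable (gain, offset, type, name, model, device_id, timestamp — PK (channel) and explicit NOT NULL columns excluded).
Total: 2 + 6 + 4 + 7 = 19.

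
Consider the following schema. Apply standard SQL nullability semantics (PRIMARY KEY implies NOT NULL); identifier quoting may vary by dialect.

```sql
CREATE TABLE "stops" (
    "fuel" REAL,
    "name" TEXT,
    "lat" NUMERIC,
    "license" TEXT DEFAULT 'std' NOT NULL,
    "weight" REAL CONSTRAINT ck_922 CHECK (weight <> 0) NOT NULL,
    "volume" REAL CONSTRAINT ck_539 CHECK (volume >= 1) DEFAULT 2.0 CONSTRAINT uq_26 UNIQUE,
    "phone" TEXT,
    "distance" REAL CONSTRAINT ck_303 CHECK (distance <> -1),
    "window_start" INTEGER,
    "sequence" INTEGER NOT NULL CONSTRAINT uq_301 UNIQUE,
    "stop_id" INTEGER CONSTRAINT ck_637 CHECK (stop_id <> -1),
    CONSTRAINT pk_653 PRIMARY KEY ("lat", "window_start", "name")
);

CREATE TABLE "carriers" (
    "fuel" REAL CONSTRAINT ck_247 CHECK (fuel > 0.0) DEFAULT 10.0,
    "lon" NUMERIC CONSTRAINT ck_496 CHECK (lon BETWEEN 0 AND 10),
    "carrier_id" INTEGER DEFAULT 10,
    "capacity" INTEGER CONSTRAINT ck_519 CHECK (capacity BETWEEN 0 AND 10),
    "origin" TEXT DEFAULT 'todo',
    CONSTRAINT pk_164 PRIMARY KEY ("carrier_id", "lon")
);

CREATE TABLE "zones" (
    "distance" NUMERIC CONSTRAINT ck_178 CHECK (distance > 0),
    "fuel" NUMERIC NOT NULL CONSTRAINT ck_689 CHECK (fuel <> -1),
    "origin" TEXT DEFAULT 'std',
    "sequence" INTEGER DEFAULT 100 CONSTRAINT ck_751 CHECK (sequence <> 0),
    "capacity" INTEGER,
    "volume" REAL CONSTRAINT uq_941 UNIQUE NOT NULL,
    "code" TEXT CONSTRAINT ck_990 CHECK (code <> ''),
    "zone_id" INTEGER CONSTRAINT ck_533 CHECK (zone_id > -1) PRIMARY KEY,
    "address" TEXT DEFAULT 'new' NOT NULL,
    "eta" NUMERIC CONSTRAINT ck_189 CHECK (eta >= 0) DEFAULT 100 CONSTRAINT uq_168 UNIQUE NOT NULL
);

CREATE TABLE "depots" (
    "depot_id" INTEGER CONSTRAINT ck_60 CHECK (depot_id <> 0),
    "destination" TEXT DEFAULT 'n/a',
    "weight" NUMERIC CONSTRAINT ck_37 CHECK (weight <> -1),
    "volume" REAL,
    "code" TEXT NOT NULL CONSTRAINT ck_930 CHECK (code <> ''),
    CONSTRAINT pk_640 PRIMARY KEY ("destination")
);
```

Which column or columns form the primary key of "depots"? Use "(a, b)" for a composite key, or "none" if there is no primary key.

destination

destination is declared PRIMARY KEY as a table-level PRIMARY KEY clause.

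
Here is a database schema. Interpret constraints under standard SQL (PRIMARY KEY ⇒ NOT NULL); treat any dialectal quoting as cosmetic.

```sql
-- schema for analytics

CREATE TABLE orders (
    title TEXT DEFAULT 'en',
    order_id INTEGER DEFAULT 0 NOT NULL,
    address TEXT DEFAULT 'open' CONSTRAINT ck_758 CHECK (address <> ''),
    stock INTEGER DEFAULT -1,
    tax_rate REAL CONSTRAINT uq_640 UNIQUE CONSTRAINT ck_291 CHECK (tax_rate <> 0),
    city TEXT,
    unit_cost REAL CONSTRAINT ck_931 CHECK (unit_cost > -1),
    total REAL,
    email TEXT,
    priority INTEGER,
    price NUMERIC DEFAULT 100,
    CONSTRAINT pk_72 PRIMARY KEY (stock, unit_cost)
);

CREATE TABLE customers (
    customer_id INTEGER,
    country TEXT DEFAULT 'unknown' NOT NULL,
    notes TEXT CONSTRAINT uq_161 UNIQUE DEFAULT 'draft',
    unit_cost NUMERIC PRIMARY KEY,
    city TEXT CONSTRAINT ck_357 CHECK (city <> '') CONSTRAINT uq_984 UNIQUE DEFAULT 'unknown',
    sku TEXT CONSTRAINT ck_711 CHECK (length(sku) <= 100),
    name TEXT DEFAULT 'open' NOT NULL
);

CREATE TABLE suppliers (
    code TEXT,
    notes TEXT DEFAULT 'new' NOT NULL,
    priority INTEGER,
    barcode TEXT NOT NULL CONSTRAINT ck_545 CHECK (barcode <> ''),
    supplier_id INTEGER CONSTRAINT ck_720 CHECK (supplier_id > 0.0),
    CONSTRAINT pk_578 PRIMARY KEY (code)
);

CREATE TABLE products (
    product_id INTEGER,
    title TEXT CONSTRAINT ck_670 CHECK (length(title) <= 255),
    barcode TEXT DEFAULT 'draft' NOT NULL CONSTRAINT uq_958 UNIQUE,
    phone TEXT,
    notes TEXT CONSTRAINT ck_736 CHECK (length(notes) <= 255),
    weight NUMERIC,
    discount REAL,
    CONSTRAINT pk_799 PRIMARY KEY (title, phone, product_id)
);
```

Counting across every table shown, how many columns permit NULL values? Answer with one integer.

17

orders: 8 nullable (title, address, tax_rate, city, total, email, priority, price — PK (stock, unit_cost) and explicit NOT NULL columns excluded).
customers: 4 nullable (customer_id, notes, city, sku — PK (unit_cost) and explicit NOT NULL columns excluded).
suppliers: 2 nullable (priority, supplier_id — PK (code) and explicit NOT NULL columns excluded).
products: 3 nullable (notes, weight, discount — PK (title, phone, product_id) and explicit NOT NULL columns excluded).
Total: 8 + 4 + 2 + 3 = 17.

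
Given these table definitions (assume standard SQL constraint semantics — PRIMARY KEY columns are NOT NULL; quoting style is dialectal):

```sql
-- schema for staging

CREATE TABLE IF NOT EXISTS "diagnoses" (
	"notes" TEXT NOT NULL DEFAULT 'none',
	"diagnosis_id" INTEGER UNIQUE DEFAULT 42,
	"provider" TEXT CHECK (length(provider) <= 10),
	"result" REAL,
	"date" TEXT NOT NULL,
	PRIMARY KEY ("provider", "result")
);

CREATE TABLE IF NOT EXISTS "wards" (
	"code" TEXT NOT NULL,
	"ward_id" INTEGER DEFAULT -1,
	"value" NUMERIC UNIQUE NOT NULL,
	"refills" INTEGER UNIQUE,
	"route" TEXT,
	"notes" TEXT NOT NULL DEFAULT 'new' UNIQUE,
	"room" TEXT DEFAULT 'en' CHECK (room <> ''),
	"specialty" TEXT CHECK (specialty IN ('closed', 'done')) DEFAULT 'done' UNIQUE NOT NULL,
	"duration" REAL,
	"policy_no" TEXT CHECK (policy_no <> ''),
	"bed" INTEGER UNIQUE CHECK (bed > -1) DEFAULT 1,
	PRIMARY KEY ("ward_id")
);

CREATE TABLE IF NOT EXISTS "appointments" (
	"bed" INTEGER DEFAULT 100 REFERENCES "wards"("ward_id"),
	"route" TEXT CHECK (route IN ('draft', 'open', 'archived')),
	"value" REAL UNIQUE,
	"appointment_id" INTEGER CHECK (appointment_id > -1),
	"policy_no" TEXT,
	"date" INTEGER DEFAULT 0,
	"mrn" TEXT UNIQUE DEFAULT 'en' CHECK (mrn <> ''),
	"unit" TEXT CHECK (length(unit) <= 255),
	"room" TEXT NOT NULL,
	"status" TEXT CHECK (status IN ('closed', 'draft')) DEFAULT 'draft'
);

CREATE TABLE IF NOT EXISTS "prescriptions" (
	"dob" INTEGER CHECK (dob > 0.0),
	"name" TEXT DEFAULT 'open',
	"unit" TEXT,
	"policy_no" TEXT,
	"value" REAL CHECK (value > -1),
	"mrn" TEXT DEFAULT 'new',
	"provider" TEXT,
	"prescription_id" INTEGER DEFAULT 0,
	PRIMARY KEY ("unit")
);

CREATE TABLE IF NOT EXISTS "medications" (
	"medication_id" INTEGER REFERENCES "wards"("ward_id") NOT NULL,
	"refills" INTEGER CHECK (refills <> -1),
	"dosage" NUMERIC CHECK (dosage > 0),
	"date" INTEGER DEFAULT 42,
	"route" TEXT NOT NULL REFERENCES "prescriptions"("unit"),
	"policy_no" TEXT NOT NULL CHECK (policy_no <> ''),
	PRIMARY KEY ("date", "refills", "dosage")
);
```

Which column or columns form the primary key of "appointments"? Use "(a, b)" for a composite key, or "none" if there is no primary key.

No column is declared PRIMARY KEY inline, and there is no table-level PRIMARY KEY clause in appointments.

none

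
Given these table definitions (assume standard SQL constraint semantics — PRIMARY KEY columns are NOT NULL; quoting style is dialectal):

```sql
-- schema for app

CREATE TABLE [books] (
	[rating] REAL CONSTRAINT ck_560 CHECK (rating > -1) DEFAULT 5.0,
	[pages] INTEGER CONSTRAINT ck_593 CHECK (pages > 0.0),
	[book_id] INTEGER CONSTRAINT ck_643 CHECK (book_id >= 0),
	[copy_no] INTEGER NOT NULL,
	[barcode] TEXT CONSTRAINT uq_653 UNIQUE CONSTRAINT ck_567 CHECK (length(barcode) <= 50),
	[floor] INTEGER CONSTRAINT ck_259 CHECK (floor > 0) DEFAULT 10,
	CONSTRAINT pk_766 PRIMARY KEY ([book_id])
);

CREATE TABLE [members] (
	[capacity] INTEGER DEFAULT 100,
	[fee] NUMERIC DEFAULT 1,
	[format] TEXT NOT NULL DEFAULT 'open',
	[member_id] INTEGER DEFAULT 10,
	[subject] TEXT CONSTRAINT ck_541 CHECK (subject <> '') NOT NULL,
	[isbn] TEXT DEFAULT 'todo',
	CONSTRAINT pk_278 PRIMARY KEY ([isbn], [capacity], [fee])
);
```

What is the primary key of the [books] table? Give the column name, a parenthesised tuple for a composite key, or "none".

book_id is declared PRIMARY KEY as a table-level PRIMARY KEY clause.

book_id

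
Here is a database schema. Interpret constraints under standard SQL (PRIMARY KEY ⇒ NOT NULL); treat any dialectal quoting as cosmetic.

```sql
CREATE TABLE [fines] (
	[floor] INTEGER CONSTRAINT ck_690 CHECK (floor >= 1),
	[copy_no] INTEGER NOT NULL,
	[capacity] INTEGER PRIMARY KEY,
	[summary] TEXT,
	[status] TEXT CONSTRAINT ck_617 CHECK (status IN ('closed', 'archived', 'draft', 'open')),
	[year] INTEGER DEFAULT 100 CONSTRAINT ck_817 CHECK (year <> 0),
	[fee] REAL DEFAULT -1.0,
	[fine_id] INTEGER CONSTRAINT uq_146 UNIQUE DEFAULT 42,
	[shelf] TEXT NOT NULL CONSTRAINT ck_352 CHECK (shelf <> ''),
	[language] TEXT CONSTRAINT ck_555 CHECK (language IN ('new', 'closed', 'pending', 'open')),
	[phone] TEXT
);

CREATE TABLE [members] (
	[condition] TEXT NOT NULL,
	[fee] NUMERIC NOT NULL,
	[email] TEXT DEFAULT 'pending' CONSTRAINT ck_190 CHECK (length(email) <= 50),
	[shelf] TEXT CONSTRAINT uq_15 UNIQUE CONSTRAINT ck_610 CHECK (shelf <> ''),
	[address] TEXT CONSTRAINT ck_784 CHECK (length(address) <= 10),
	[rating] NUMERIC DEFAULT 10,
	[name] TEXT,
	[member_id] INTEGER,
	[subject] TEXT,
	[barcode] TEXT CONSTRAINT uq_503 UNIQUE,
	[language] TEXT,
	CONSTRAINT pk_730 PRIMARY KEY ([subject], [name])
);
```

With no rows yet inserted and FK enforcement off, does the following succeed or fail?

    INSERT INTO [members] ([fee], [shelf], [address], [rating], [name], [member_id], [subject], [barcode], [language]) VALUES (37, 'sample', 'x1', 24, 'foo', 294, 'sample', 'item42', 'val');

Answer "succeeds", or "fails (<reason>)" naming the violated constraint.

condition is omitted from the column list and has no DEFAULT, so it would receive NULL.
But condition is declared NOT NULL.

fails (NOT NULL on condition)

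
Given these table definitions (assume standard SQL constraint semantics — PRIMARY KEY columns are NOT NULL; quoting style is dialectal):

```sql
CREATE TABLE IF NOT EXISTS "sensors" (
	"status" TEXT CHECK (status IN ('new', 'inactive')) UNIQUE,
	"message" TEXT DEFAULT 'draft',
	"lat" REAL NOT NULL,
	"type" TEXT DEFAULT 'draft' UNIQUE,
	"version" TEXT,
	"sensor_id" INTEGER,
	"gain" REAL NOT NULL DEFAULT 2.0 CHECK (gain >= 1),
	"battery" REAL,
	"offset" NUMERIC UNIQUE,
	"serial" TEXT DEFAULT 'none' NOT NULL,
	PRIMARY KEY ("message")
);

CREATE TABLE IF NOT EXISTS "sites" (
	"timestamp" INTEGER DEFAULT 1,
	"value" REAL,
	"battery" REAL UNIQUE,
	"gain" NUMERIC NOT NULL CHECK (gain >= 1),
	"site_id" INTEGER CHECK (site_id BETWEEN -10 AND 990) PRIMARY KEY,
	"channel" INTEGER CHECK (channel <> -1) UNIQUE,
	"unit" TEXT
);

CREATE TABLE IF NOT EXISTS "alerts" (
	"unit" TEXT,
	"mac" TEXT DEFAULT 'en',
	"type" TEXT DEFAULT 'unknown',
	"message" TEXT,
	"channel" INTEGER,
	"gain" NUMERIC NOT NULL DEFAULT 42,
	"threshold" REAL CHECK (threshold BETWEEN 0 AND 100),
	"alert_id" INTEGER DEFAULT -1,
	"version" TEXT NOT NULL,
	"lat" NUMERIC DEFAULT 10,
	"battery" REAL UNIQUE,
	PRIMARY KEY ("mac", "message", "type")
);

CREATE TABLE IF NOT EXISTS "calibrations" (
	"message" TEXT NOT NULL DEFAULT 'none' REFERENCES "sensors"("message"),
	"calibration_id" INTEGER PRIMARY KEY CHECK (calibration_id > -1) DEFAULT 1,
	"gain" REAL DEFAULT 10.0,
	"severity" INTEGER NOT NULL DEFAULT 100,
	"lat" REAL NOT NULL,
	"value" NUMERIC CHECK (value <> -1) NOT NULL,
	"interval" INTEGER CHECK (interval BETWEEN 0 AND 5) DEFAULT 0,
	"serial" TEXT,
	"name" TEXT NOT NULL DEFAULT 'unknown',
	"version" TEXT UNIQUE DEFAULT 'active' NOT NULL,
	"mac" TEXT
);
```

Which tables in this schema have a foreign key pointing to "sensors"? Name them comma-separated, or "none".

- calibrations.message references sensors(message).

calibrations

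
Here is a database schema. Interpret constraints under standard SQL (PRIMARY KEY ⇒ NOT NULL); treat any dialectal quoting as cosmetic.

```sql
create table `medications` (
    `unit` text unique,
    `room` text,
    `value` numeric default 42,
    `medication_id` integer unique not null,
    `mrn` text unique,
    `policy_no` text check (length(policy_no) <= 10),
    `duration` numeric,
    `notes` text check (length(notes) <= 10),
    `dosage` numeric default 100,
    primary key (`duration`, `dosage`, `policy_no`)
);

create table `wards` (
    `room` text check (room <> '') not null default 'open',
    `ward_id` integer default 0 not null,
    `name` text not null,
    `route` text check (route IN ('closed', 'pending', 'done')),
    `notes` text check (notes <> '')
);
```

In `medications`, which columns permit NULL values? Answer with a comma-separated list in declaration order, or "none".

- unit: UNIQUE does not imply NOT NULL → nullable.
- room: no NOT NULL constraint applies → nullable.
- value: DEFAULT only fills an omitted column; an explicit NULL is still allowed → nullable.
- medication_id: declared NOT NULL → not nullable.
- mrn: UNIQUE does not imply NOT NULL → nullable.
- policy_no: part of the PRIMARY KEY, which implies NOT NULL → not nullable.
- duration: part of the PRIMARY KEY, which implies NOT NULL → not nullable.
- notes: CHECK does not forbid NULL (a CHECK constraint passes when its expression is NULL) → nullable.
- dosage: part of the PRIMARY KEY, which implies NOT NULL → not nullable.

unit, room, value, mrn, notes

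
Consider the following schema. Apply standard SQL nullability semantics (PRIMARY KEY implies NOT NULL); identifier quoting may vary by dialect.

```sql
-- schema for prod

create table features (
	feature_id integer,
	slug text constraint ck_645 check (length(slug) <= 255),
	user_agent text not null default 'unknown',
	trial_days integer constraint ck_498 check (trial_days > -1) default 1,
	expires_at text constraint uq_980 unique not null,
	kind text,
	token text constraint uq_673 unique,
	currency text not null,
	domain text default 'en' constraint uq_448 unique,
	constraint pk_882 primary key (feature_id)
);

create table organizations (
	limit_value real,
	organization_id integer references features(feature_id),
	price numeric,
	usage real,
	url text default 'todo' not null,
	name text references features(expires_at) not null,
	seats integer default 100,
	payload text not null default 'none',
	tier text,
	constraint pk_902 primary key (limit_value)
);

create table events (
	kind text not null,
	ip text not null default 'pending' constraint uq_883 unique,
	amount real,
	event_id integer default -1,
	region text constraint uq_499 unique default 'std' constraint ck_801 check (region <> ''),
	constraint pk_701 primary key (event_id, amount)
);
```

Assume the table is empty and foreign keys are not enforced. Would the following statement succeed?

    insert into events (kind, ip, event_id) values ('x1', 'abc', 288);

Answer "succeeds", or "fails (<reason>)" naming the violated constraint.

fails (NOT NULL on amount)

amount is omitted from the column list and has no DEFAULT, so it would receive NULL.
But amount is part of the PRIMARY KEY (implied NOT NULL).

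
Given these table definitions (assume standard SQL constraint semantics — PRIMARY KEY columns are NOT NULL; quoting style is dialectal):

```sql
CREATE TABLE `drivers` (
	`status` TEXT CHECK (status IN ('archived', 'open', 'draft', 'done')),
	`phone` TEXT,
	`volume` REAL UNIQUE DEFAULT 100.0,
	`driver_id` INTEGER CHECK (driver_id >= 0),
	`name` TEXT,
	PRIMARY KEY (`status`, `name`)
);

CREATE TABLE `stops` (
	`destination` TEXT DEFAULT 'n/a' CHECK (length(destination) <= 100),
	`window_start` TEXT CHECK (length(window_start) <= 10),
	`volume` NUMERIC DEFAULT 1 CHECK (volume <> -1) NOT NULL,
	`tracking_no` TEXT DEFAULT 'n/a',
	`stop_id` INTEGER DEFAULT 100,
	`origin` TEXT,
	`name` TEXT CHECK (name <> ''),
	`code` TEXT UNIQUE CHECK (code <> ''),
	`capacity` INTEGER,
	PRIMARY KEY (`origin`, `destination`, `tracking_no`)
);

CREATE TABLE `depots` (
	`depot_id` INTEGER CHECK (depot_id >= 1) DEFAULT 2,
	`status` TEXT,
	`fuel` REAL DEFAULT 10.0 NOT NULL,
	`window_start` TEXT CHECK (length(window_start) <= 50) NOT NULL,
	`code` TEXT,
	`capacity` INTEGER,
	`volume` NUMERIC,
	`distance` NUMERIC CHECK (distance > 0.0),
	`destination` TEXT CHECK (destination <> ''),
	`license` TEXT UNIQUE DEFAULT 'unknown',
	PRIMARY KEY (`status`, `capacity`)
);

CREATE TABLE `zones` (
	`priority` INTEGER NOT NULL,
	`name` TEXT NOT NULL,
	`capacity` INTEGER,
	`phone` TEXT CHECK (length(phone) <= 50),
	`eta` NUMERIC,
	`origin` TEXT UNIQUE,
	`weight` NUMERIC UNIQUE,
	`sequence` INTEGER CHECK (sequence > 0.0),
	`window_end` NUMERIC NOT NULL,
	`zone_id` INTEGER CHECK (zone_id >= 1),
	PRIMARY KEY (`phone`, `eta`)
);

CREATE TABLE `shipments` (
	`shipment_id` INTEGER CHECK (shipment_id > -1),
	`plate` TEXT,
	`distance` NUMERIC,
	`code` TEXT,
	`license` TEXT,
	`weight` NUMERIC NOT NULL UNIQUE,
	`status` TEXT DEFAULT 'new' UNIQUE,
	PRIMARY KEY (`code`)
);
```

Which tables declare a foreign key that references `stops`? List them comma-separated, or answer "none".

No REFERENCES clause anywhere in the schema names stops.

none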